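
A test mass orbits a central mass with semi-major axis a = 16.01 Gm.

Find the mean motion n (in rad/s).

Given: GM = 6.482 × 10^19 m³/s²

Convert to SI: a = 16.01 Gm = 1.601e+10 m.
n = √(GM / a³).
n = √(6.482e+19 / (1.601e+10)³) rad/s ≈ 3.974e-06 rad/s.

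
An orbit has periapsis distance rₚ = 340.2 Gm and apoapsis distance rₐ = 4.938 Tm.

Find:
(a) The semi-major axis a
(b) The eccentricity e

Convert to SI: rₚ = 340.2 Gm = 3.402e+11 m; rₐ = 4.938 Tm = 4.938e+12 m.
(a) a = (rₚ + rₐ) / 2 = (3.402e+11 + 4.938e+12) / 2 ≈ 2.639e+12 m = 2.639 Tm.
(b) e = (rₐ − rₚ) / (rₐ + rₚ) = (4.938e+12 − 3.402e+11) / (4.938e+12 + 3.402e+11) ≈ 0.8711.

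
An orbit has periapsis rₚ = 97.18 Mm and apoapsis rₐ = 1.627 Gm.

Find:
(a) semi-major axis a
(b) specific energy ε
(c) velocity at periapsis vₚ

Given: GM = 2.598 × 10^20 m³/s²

Convert to SI: rₚ = 97.18 Mm = 9.718e+07 m; rₐ = 1.627 Gm = 1.627e+09 m.
(a) a = (rₚ + rₐ)/2 = (9.718e+07 + 1.627e+09)/2 ≈ 8.621e+08 m
(b) With a = (rₚ + rₐ)/2 = 8.6209e+08 m, ε = −GM/(2a) = −2.598e+20/(2 · 8.6209e+08) J/kg ≈ -1.507e+11 J/kg
(c) With a = (rₚ + rₐ)/2 = 8.6209e+08 m, vₚ = √(GM (2/rₚ − 1/a)) = √(2.598e+20 · (2/9.718e+07 − 1/8.6209e+08)) m/s ≈ 2.246e+06 m/s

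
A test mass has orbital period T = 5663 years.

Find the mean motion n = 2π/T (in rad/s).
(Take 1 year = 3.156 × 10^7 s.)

Convert to SI: T = 5663 years = 1.78724e+11 s.
n = 2π / T.
n = 2π / 1.78724e+11 s ≈ 3.516e-11 rad/s.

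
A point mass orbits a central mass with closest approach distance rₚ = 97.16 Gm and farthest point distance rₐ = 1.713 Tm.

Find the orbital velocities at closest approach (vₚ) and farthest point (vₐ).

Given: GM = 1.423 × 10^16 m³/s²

Convert to SI: rₚ = 97.16 Gm = 9.716e+10 m; rₐ = 1.713 Tm = 1.713e+12 m.
Use the vis-viva equation v² = GM(2/r − 1/a) with a = (rₚ + rₐ)/2 = (9.716e+10 + 1.713e+12)/2 = 9.0508e+11 m.
vₚ = √(GM · (2/rₚ − 1/a)) = √(1.423e+16 · (2/9.716e+10 − 1/9.0508e+11)) m/s ≈ 526.5 m/s = 526.5 m/s.
vₐ = √(GM · (2/rₐ − 1/a)) = √(1.423e+16 · (2/1.713e+12 − 1/9.0508e+11)) m/s ≈ 29.86 m/s = 29.86 m/s.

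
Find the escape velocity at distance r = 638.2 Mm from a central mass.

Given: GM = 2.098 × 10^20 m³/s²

Convert to SI: r = 638.2 Mm = 6.382e+08 m.
Escape velocity comes from setting total energy to zero: ½v² − GM/r = 0 ⇒ v_esc = √(2GM / r).
v_esc = √(2 · 2.098e+20 / 6.382e+08) m/s ≈ 8.108e+05 m/s = 810.8 km/s.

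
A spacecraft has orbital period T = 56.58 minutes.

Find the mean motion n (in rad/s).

Convert to SI: T = 56.58 minutes = 3394.8 s.
n = 2π / T.
n = 2π / 3394.8 s ≈ 0.001851 rad/s.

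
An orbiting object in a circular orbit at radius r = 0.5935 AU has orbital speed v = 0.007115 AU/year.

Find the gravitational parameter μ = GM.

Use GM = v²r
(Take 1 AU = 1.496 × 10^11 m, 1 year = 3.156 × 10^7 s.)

Convert to SI: r = 0.5935 AU = 8.87876e+10 m; v = 0.007115 AU/year = 33.7264 m/s.
For a circular orbit v² = GM/r, so GM = v² · r.
GM = (33.7264)² · 8.87876e+10 m³/s² ≈ 1.01e+14 m³/s² = 1.01 × 10^14 m³/s².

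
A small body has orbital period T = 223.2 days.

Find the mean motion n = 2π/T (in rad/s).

Convert to SI: T = 223.2 days = 1.92845e+07 s.
n = 2π / T.
n = 2π / 1.92845e+07 s ≈ 3.258e-07 rad/s.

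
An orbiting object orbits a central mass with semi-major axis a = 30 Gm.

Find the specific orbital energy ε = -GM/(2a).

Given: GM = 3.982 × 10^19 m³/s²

Convert to SI: a = 30 Gm = 3e+10 m.
ε = −GM / (2a).
ε = −3.982e+19 / (2 · 3e+10) J/kg ≈ -6.637e+08 J/kg = -663.7 MJ/kg.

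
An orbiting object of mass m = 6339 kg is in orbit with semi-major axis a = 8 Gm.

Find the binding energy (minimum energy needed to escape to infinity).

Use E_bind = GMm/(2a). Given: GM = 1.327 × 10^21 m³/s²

Convert to SI: a = 8 Gm = 8e+09 m.
Total orbital energy is E = −GMm/(2a); binding energy is E_bind = −E = GMm/(2a).
E_bind = 1.327e+21 · 6339 / (2 · 8e+09) J ≈ 5.257e+14 J = 525.7 TJ.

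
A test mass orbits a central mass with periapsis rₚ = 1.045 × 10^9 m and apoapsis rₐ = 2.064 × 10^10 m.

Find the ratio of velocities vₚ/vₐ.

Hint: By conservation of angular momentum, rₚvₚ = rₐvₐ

Conservation of angular momentum gives rₚvₚ = rₐvₐ, so vₚ/vₐ = rₐ/rₚ.
vₚ/vₐ = 2.064e+10 / 1.045e+09 ≈ 19.75.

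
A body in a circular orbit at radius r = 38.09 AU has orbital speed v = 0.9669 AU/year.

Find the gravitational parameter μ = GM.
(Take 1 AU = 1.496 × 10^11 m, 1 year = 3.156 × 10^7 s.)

Convert to SI: r = 38.09 AU = 5.69826e+12 m; v = 0.9669 AU/year = 4583.28 m/s.
For a circular orbit v² = GM/r, so GM = v² · r.
GM = (4583.28)² · 5.69826e+12 m³/s² ≈ 1.197e+20 m³/s² = 1.197 × 10^20 m³/s².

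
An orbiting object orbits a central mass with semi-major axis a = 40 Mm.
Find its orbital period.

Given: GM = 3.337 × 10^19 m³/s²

Convert to SI: a = 40 Mm = 4e+07 m.
Kepler's third law: T = 2π √(a³ / GM).
Substituting a = 4e+07 m and GM = 3.337e+19 m³/s²:
T = 2π √((4e+07)³ / 3.337e+19) s
T ≈ 275.2 s = 4.586 minutes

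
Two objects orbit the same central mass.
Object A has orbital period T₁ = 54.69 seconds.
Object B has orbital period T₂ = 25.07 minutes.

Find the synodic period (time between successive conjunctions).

Convert to SI: T₂ = 25.07 minutes = 1504.2 s.
T_syn = |T₁ · T₂ / (T₁ − T₂)|.
T_syn = |54.69 · 1504.2 / (54.69 − 1504.2)| s ≈ 56.75 s = 56.75 seconds.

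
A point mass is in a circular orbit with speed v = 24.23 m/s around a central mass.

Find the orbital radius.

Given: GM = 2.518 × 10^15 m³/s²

For a circular orbit, v² = GM / r, so r = GM / v².
r = 2.518e+15 / (24.23)² m ≈ 4.289e+12 m = 4.289 Tm.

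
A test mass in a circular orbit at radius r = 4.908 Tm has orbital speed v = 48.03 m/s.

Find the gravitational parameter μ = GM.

Convert to SI: r = 4.908 Tm = 4.908e+12 m.
For a circular orbit v² = GM/r, so GM = v² · r.
GM = (48.03)² · 4.908e+12 m³/s² ≈ 1.132e+16 m³/s² = 1.132 × 10^16 m³/s².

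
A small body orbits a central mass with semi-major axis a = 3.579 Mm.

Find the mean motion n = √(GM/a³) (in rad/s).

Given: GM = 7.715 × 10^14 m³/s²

Convert to SI: a = 3.579 Mm = 3.579e+06 m.
n = √(GM / a³).
n = √(7.715e+14 / (3.579e+06)³) rad/s ≈ 0.004102 rad/s.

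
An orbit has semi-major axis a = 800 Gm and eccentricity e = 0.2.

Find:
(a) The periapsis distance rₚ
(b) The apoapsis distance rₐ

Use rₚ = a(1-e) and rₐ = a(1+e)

Convert to SI: a = 800 Gm = 8e+11 m.
(a) rₚ = a(1 − e) = 8e+11 · (1 − 0.2) = 8e+11 · 0.8 ≈ 6.4e+11 m = 640 Gm.
(b) rₐ = a(1 + e) = 8e+11 · (1 + 0.2) = 8e+11 · 1.2 ≈ 9.6e+11 m = 960 Gm.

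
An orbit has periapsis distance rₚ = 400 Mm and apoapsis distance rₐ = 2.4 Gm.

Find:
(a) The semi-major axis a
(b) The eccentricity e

Convert to SI: rₚ = 400 Mm = 4e+08 m; rₐ = 2.4 Gm = 2.4e+09 m.
(a) a = (rₚ + rₐ) / 2 = (4e+08 + 2.4e+09) / 2 ≈ 1.4e+09 m = 1.4 Gm.
(b) e = (rₐ − rₚ) / (rₐ + rₚ) = (2.4e+09 − 4e+08) / (2.4e+09 + 4e+08) ≈ 0.7143.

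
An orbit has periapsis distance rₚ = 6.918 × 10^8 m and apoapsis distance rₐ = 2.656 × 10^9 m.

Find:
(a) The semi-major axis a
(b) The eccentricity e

(a) a = (rₚ + rₐ) / 2 = (6.918e+08 + 2.656e+09) / 2 ≈ 1.674e+09 m = 1.674 × 10^9 m.
(b) e = (rₐ − rₚ) / (rₐ + rₚ) = (2.656e+09 − 6.918e+08) / (2.656e+09 + 6.918e+08) ≈ 0.5867.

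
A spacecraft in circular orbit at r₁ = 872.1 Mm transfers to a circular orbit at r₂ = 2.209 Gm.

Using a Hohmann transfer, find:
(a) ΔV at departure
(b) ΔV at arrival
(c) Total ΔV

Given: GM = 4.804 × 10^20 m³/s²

Convert to SI: r₁ = 872.1 Mm = 8.721e+08 m; r₂ = 2.209 Gm = 2.209e+09 m.
Transfer semi-major axis: a_t = (r₁ + r₂)/2 = (8.721e+08 + 2.209e+09)/2 = 1.54055e+09 m.
Circular speeds: v₁ = √(GM/r₁) = 742196 m/s, v₂ = √(GM/r₂) = 466341 m/s.
Transfer speeds (vis-viva v² = GM(2/r − 1/a_t)): v₁ᵗ = 888747 m/s, v₂ᵗ = 350872 m/s.
(a) ΔV₁ = |v₁ᵗ − v₁| ≈ 1.466e+05 m/s = 146.6 km/s.
(b) ΔV₂ = |v₂ − v₂ᵗ| ≈ 1.155e+05 m/s = 115.5 km/s.
(c) ΔV_total = ΔV₁ + ΔV₂ ≈ 2.62e+05 m/s = 262 km/s.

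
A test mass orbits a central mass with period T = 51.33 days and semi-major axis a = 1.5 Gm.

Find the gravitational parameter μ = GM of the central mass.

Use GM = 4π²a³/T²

Convert to SI: T = 51.33 days = 4.43491e+06 s; a = 1.5 Gm = 1.5e+09 m.
GM = 4π² · a³ / T².
GM = 4π² · (1.5e+09)³ / (4.43491e+06)² m³/s² ≈ 6.774e+15 m³/s² = 6.774 × 10^15 m³/s².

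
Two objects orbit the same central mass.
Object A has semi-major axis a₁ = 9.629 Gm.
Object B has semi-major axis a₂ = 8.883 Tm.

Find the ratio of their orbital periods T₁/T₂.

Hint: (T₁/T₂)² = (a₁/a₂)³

Convert to SI: a₁ = 9.629 Gm = 9.629e+09 m; a₂ = 8.883 Tm = 8.883e+12 m.
From Kepler's third law, (T₁/T₂)² = (a₁/a₂)³, so T₁/T₂ = (a₁/a₂)^(3/2).
a₁/a₂ = 9.629e+09 / 8.883e+12 = 0.00108398.
T₁/T₂ = (0.00108398)^(3/2) ≈ 3.569e-05.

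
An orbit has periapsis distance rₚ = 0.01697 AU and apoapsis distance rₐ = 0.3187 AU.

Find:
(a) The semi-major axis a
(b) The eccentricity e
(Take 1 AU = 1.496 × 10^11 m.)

Convert to SI: rₚ = 0.01697 AU = 2.53871e+09 m; rₐ = 0.3187 AU = 4.76775e+10 m.
(a) a = (rₚ + rₐ) / 2 = (2.53871e+09 + 4.76775e+10) / 2 ≈ 2.511e+10 m = 0.1678 AU.
(b) e = (rₐ − rₚ) / (rₐ + rₚ) = (4.76775e+10 − 2.53871e+09) / (4.76775e+10 + 2.53871e+09) ≈ 0.8989.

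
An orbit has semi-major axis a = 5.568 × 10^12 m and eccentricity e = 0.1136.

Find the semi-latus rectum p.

p = a (1 − e²).
p = 5.568e+12 · (1 − (0.1136)²) = 5.568e+12 · 0.987095 ≈ 5.496e+12 m = 5.496 × 10^12 m.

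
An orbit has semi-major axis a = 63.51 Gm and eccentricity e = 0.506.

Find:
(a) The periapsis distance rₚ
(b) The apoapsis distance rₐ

Convert to SI: a = 63.51 Gm = 6.351e+10 m.
(a) rₚ = a(1 − e) = 6.351e+10 · (1 − 0.506) = 6.351e+10 · 0.494 ≈ 3.137e+10 m = 31.37 Gm.
(b) rₐ = a(1 + e) = 6.351e+10 · (1 + 0.506) = 6.351e+10 · 1.506 ≈ 9.565e+10 m = 95.65 Gm.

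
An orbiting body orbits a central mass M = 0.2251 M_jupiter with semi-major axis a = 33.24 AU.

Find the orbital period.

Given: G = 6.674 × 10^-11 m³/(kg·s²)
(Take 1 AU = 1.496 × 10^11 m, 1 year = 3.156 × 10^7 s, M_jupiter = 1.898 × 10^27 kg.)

Convert to SI: a = 33.24 AU = 4.9727e+12 m; M = 0.2251 M_jupiter = 4.2724e+26 kg.
GM = G · M = 6.674e-11 · 4.2724e+26 = 2.8514e+16 m³/s².
Kepler's third law: T = 2π √(a³ / GM).
Substituting a = 4.9727e+12 m and GM = 2.8514e+16 m³/s²:
T = 2π √((4.9727e+12)³ / 2.8514e+16) s
T ≈ 4.126e+11 s = 1.307e+04 years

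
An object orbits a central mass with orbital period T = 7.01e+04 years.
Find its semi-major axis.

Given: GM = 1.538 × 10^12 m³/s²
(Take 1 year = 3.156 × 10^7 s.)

Convert to SI: T = 7.01e+04 years = 2.21236e+12 s.
Invert Kepler's third law: a = (GM · T² / (4π²))^(1/3).
Substituting T = 2.21236e+12 s and GM = 1.538e+12 m³/s²:
a = (1.538e+12 · (2.21236e+12)² / (4π²))^(1/3) m
a ≈ 5.756e+11 m = 575.6 Gm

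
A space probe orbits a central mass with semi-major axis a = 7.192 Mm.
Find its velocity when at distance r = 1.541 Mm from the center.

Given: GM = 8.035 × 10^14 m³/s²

Convert to SI: a = 7.192 Mm = 7.192e+06 m; r = 1.541 Mm = 1.541e+06 m.
Vis-viva: v = √(GM · (2/r − 1/a)).
2/r − 1/a = 2/1.541e+06 − 1/7.192e+06 = 1.15882e-06 m⁻¹.
v = √(8.035e+14 · 1.15882e-06) m/s ≈ 3.051e+04 m/s = 30.51 km/s.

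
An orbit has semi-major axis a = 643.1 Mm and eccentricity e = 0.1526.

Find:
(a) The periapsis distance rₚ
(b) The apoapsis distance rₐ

Convert to SI: a = 643.1 Mm = 6.431e+08 m.
(a) rₚ = a(1 − e) = 6.431e+08 · (1 − 0.1526) = 6.431e+08 · 0.8474 ≈ 5.45e+08 m = 545 Mm.
(b) rₐ = a(1 + e) = 6.431e+08 · (1 + 0.1526) = 6.431e+08 · 1.1526 ≈ 7.412e+08 m = 741.2 Mm.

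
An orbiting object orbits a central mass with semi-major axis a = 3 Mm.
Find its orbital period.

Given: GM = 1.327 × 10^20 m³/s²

Convert to SI: a = 3 Mm = 3e+06 m.
Kepler's third law: T = 2π √(a³ / GM).
Substituting a = 3e+06 m and GM = 1.327e+20 m³/s²:
T = 2π √((3e+06)³ / 1.327e+20) s
T ≈ 2.834 s = 2.834 seconds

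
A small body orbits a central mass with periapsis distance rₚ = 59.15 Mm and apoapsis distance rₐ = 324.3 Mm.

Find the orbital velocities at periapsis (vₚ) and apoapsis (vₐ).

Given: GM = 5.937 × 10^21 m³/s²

Convert to SI: rₚ = 59.15 Mm = 5.915e+07 m; rₐ = 324.3 Mm = 3.243e+08 m.
Use the vis-viva equation v² = GM(2/r − 1/a) with a = (rₚ + rₐ)/2 = (5.915e+07 + 3.243e+08)/2 = 1.91725e+08 m.
vₚ = √(GM · (2/rₚ − 1/a)) = √(5.937e+21 · (2/5.915e+07 − 1/1.91725e+08)) m/s ≈ 1.303e+07 m/s = 1.303e+04 km/s.
vₐ = √(GM · (2/rₐ − 1/a)) = √(5.937e+21 · (2/3.243e+08 − 1/1.91725e+08)) m/s ≈ 2.377e+06 m/s = 2377 km/s.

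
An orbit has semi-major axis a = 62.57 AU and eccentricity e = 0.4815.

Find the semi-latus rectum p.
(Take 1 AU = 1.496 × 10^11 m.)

Convert to SI: a = 62.57 AU = 9.36047e+12 m.
p = a (1 − e²).
p = 9.36047e+12 · (1 − (0.4815)²) = 9.36047e+12 · 0.768158 ≈ 7.19e+12 m = 48.06 AU.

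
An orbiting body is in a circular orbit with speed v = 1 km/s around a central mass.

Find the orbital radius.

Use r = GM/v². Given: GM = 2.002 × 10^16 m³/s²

Convert to SI: v = 1 km/s = 1000 m/s.
For a circular orbit, v² = GM / r, so r = GM / v².
r = 2.002e+16 / (1000)² m ≈ 2.002e+10 m = 20.02 Gm.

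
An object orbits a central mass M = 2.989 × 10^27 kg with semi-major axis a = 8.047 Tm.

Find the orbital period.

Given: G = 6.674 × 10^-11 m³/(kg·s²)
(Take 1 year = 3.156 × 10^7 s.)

Convert to SI: a = 8.047 Tm = 8.047e+12 m.
GM = G · M = 6.674e-11 · 2.989e+27 = 1.99486e+17 m³/s².
Kepler's third law: T = 2π √(a³ / GM).
Substituting a = 8.047e+12 m and GM = 1.99486e+17 m³/s²:
T = 2π √((8.047e+12)³ / 1.99486e+17) s
T ≈ 3.211e+11 s = 1.018e+04 years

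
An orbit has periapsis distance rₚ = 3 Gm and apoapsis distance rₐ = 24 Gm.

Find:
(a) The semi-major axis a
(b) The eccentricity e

Convert to SI: rₚ = 3 Gm = 3e+09 m; rₐ = 24 Gm = 2.4e+10 m.
(a) a = (rₚ + rₐ) / 2 = (3e+09 + 2.4e+10) / 2 ≈ 1.35e+10 m = 13.5 Gm.
(b) e = (rₐ − rₚ) / (rₐ + rₚ) = (2.4e+10 − 3e+09) / (2.4e+10 + 3e+09) ≈ 0.7778.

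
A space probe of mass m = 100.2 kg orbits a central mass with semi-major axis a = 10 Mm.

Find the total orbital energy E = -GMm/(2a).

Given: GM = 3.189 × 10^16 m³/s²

Convert to SI: a = 10 Mm = 1e+07 m.
E = −GMm / (2a).
E = −3.189e+16 · 100.2 / (2 · 1e+07) J ≈ -1.598e+11 J = -159.8 GJ.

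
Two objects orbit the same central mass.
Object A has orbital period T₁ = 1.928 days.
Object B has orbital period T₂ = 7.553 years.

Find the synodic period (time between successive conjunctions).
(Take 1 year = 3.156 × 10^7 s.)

Convert to SI: T₁ = 1.928 days = 166579 s; T₂ = 7.553 years = 2.38373e+08 s.
T_syn = |T₁ · T₂ / (T₁ − T₂)|.
T_syn = |166579 · 2.38373e+08 / (166579 − 2.38373e+08)| s ≈ 1.667e+05 s = 1.929 days.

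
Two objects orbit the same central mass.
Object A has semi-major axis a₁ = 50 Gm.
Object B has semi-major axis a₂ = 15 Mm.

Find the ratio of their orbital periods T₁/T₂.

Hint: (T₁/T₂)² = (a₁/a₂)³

Convert to SI: a₁ = 50 Gm = 5e+10 m; a₂ = 15 Mm = 1.5e+07 m.
From Kepler's third law, (T₁/T₂)² = (a₁/a₂)³, so T₁/T₂ = (a₁/a₂)^(3/2).
a₁/a₂ = 5e+10 / 1.5e+07 = 3333.33.
T₁/T₂ = (3333.33)^(3/2) ≈ 1.925e+05.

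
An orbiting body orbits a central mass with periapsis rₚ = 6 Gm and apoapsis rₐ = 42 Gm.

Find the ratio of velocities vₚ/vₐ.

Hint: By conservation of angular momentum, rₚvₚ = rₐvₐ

Convert to SI: rₚ = 6 Gm = 6e+09 m; rₐ = 42 Gm = 4.2e+10 m.
Conservation of angular momentum gives rₚvₚ = rₐvₐ, so vₚ/vₐ = rₐ/rₚ.
vₚ/vₐ = 4.2e+10 / 6e+09 ≈ 7.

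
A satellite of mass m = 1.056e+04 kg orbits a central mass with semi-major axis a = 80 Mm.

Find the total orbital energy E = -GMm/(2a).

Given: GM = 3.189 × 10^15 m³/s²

Convert to SI: a = 80 Mm = 8e+07 m.
E = −GMm / (2a).
E = −3.189e+15 · 1.056e+04 / (2 · 8e+07) J ≈ -2.105e+11 J = -210.5 GJ.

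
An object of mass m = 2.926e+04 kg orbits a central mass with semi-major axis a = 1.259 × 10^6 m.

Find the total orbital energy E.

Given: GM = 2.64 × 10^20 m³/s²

E = −GMm / (2a).
E = −2.64e+20 · 2.926e+04 / (2 · 1.259e+06) J ≈ -3.068e+18 J = -3.068 EJ.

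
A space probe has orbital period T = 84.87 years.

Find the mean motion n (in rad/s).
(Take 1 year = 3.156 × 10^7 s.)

Convert to SI: T = 84.87 years = 2.6785e+09 s.
n = 2π / T.
n = 2π / 2.6785e+09 s ≈ 2.346e-09 rad/s.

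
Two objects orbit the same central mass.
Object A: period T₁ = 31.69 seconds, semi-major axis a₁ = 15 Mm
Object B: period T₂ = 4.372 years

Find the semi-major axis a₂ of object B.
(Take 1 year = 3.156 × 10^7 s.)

Convert to SI: a₁ = 15 Mm = 1.5e+07 m; T₂ = 4.372 years = 1.3798e+08 s.
Kepler's third law: (T₁/T₂)² = (a₁/a₂)³ ⇒ a₂ = a₁ · (T₂/T₁)^(2/3).
T₂/T₁ = 1.3798e+08 / 31.69 = 4.35407e+06.
a₂ = 1.5e+07 · (4.35407e+06)^(2/3) m ≈ 4e+11 m = 400 Gm.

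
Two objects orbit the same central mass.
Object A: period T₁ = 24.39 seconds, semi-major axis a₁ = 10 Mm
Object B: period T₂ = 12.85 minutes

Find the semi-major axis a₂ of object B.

Convert to SI: a₁ = 10 Mm = 1e+07 m; T₂ = 12.85 minutes = 771 s.
Kepler's third law: (T₁/T₂)² = (a₁/a₂)³ ⇒ a₂ = a₁ · (T₂/T₁)^(2/3).
T₂/T₁ = 771 / 24.39 = 31.6113.
a₂ = 1e+07 · (31.6113)^(2/3) m ≈ 9.998e+07 m = 99.98 Mm.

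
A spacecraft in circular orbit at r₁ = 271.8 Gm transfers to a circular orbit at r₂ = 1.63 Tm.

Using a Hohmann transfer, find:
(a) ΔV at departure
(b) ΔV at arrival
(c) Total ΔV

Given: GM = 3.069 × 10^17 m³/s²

Convert to SI: r₁ = 271.8 Gm = 2.718e+11 m; r₂ = 1.63 Tm = 1.63e+12 m.
Transfer semi-major axis: a_t = (r₁ + r₂)/2 = (2.718e+11 + 1.63e+12)/2 = 9.509e+11 m.
Circular speeds: v₁ = √(GM/r₁) = 1062.61 m/s, v₂ = √(GM/r₂) = 433.915 m/s.
Transfer speeds (vis-viva v² = GM(2/r − 1/a_t)): v₁ᵗ = 1391.23 m/s, v₂ᵗ = 231.986 m/s.
(a) ΔV₁ = |v₁ᵗ − v₁| ≈ 328.6 m/s = 328.6 m/s.
(b) ΔV₂ = |v₂ − v₂ᵗ| ≈ 201.9 m/s = 201.9 m/s.
(c) ΔV_total = ΔV₁ + ΔV₂ ≈ 530.6 m/s = 530.6 m/s.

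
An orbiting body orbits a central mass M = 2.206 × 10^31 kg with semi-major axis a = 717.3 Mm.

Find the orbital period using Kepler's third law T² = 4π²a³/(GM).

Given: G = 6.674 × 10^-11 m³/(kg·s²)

Convert to SI: a = 717.3 Mm = 7.173e+08 m.
GM = G · M = 6.674e-11 · 2.206e+31 = 1.47228e+21 m³/s².
Kepler's third law: T = 2π √(a³ / GM).
Substituting a = 7.173e+08 m and GM = 1.47228e+21 m³/s²:
T = 2π √((7.173e+08)³ / 1.47228e+21) s
T ≈ 3146 s = 52.43 minutes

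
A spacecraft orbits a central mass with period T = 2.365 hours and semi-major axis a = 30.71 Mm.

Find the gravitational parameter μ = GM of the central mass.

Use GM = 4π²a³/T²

Convert to SI: T = 2.365 hours = 8514 s; a = 30.71 Mm = 3.071e+07 m.
GM = 4π² · a³ / T².
GM = 4π² · (3.071e+07)³ / (8514)² m³/s² ≈ 1.577e+16 m³/s² = 1.577 × 10^16 m³/s².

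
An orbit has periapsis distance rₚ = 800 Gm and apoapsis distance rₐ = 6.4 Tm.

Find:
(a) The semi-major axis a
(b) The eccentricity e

Convert to SI: rₚ = 800 Gm = 8e+11 m; rₐ = 6.4 Tm = 6.4e+12 m.
(a) a = (rₚ + rₐ) / 2 = (8e+11 + 6.4e+12) / 2 ≈ 3.6e+12 m = 3.6 Tm.
(b) e = (rₐ − rₚ) / (rₐ + rₚ) = (6.4e+12 − 8e+11) / (6.4e+12 + 8e+11) ≈ 0.7778.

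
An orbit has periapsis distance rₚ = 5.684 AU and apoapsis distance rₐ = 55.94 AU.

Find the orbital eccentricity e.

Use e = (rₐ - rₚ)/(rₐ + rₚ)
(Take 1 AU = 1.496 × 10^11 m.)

Convert to SI: rₚ = 5.684 AU = 8.50326e+11 m; rₐ = 55.94 AU = 8.36862e+12 m.
e = (rₐ − rₚ) / (rₐ + rₚ).
e = (8.36862e+12 − 8.50326e+11) / (8.36862e+12 + 8.50326e+11) = 7.5183e+12 / 9.21895e+12 ≈ 0.8155.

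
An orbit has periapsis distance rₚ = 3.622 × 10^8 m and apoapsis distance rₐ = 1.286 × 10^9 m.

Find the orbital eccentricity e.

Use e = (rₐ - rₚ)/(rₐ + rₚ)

e = (rₐ − rₚ) / (rₐ + rₚ).
e = (1.286e+09 − 3.622e+08) / (1.286e+09 + 3.622e+08) = 9.238e+08 / 1.6482e+09 ≈ 0.5605.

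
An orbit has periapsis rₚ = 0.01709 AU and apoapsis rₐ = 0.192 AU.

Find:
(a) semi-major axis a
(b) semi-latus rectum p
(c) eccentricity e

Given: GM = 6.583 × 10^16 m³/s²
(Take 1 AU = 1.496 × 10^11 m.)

Convert to SI: rₚ = 0.01709 AU = 2.55666e+09 m; rₐ = 0.192 AU = 2.87232e+10 m.
(a) a = (rₚ + rₐ)/2 = (2.55666e+09 + 2.87232e+10)/2 ≈ 1.564e+10 m
(b) From a = (rₚ + rₐ)/2 = 1.56399e+10 m and e = (rₐ − rₚ)/(rₐ + rₚ) = 0.83653, p = a(1 − e²) = 1.56399e+10 · (1 − (0.83653)²) ≈ 4.695e+09 m
(c) e = (rₐ − rₚ)/(rₐ + rₚ) = (2.87232e+10 − 2.55666e+09)/(2.87232e+10 + 2.55666e+09) ≈ 0.8365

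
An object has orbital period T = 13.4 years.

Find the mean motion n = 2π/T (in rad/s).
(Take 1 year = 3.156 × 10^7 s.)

Convert to SI: T = 13.4 years = 4.22904e+08 s.
n = 2π / T.
n = 2π / 4.22904e+08 s ≈ 1.486e-08 rad/s.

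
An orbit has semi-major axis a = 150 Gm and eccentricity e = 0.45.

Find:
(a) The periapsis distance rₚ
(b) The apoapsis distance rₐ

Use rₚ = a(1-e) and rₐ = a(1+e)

Convert to SI: a = 150 Gm = 1.5e+11 m.
(a) rₚ = a(1 − e) = 1.5e+11 · (1 − 0.45) = 1.5e+11 · 0.55 ≈ 8.25e+10 m = 82.5 Gm.
(b) rₐ = a(1 + e) = 1.5e+11 · (1 + 0.45) = 1.5e+11 · 1.45 ≈ 2.175e+11 m = 217.5 Gm.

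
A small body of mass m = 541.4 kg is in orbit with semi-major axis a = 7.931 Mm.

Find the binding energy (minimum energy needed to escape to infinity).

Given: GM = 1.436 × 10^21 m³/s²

Convert to SI: a = 7.931 Mm = 7.931e+06 m.
Total orbital energy is E = −GMm/(2a); binding energy is E_bind = −E = GMm/(2a).
E_bind = 1.436e+21 · 541.4 / (2 · 7.931e+06) J ≈ 4.901e+16 J = 49.01 PJ.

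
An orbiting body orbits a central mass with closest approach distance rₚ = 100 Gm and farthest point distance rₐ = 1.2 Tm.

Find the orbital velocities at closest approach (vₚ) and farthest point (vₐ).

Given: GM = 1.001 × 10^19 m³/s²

Convert to SI: rₚ = 100 Gm = 1e+11 m; rₐ = 1.2 Tm = 1.2e+12 m.
Use the vis-viva equation v² = GM(2/r − 1/a) with a = (rₚ + rₐ)/2 = (1e+11 + 1.2e+12)/2 = 6.5e+11 m.
vₚ = √(GM · (2/rₚ − 1/a)) = √(1.001e+19 · (2/1e+11 − 1/6.5e+11)) m/s ≈ 1.359e+04 m/s = 13.59 km/s.
vₐ = √(GM · (2/rₐ − 1/a)) = √(1.001e+19 · (2/1.2e+12 − 1/6.5e+11)) m/s ≈ 1133 m/s = 1.133 km/s.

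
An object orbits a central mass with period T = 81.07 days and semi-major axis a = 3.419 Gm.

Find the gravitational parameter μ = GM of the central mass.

Convert to SI: T = 81.07 days = 7.00445e+06 s; a = 3.419 Gm = 3.419e+09 m.
GM = 4π² · a³ / T².
GM = 4π² · (3.419e+09)³ / (7.00445e+06)² m³/s² ≈ 3.216e+16 m³/s² = 3.216 × 10^16 m³/s².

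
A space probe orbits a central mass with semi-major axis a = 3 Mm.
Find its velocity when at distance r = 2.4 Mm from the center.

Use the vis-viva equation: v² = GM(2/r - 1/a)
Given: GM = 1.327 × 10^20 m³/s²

Convert to SI: a = 3 Mm = 3e+06 m; r = 2.4 Mm = 2.4e+06 m.
Vis-viva: v = √(GM · (2/r − 1/a)).
2/r − 1/a = 2/2.4e+06 − 1/3e+06 = 5e-07 m⁻¹.
v = √(1.327e+20 · 5e-07) m/s ≈ 8.146e+06 m/s = 8146 km/s.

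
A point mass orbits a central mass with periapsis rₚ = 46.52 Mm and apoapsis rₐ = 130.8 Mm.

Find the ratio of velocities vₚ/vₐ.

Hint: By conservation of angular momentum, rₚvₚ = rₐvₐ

Convert to SI: rₚ = 46.52 Mm = 4.652e+07 m; rₐ = 130.8 Mm = 1.308e+08 m.
Conservation of angular momentum gives rₚvₚ = rₐvₐ, so vₚ/vₐ = rₐ/rₚ.
vₚ/vₐ = 1.308e+08 / 4.652e+07 ≈ 2.812.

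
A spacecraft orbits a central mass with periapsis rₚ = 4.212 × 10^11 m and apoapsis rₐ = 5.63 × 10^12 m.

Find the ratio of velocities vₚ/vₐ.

Conservation of angular momentum gives rₚvₚ = rₐvₐ, so vₚ/vₐ = rₐ/rₚ.
vₚ/vₐ = 5.63e+12 / 4.212e+11 ≈ 13.37.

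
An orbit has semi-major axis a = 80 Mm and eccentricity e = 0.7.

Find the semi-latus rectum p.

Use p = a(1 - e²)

Convert to SI: a = 80 Mm = 8e+07 m.
p = a (1 − e²).
p = 8e+07 · (1 − (0.7)²) = 8e+07 · 0.51 ≈ 4.08e+07 m = 40.8 Mm.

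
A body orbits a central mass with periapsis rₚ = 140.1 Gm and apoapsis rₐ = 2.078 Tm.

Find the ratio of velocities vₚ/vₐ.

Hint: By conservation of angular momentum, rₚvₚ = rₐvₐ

Convert to SI: rₚ = 140.1 Gm = 1.401e+11 m; rₐ = 2.078 Tm = 2.078e+12 m.
Conservation of angular momentum gives rₚvₚ = rₐvₐ, so vₚ/vₐ = rₐ/rₚ.
vₚ/vₐ = 2.078e+12 / 1.401e+11 ≈ 14.83.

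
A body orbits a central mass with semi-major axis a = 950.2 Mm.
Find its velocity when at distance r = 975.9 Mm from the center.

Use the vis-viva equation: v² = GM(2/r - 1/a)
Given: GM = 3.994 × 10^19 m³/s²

Convert to SI: a = 950.2 Mm = 9.502e+08 m; r = 975.9 Mm = 9.759e+08 m.
Vis-viva: v = √(GM · (2/r − 1/a)).
2/r − 1/a = 2/9.759e+08 − 1/9.502e+08 = 9.9698e-10 m⁻¹.
v = √(3.994e+19 · 9.9698e-10) m/s ≈ 1.995e+05 m/s = 199.5 km/s.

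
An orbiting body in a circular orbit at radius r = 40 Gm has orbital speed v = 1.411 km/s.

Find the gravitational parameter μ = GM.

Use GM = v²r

Convert to SI: r = 40 Gm = 4e+10 m; v = 1.411 km/s = 1411 m/s.
For a circular orbit v² = GM/r, so GM = v² · r.
GM = (1411)² · 4e+10 m³/s² ≈ 7.964e+16 m³/s² = 7.964 × 10^16 m³/s².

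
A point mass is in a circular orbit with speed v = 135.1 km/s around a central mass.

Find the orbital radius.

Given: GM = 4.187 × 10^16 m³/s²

Convert to SI: v = 135.1 km/s = 135100 m/s.
For a circular orbit, v² = GM / r, so r = GM / v².
r = 4.187e+16 / (135100)² m ≈ 2.294e+06 m = 2.294 × 10^6 m.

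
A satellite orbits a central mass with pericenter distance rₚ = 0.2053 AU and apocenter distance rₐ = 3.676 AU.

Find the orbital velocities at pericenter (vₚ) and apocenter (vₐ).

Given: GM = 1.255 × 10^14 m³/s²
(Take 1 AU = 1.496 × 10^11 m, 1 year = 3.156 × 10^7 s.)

Convert to SI: rₚ = 0.2053 AU = 3.07129e+10 m; rₐ = 3.676 AU = 5.4993e+11 m.
Use the vis-viva equation v² = GM(2/r − 1/a) with a = (rₚ + rₐ)/2 = (3.07129e+10 + 5.4993e+11)/2 = 2.90321e+11 m.
vₚ = √(GM · (2/rₚ − 1/a)) = √(1.255e+14 · (2/3.07129e+10 − 1/2.90321e+11)) m/s ≈ 87.98 m/s = 0.01856 AU/year.
vₐ = √(GM · (2/rₐ − 1/a)) = √(1.255e+14 · (2/5.4993e+11 − 1/2.90321e+11)) m/s ≈ 4.913 m/s = 0.001037 AU/year.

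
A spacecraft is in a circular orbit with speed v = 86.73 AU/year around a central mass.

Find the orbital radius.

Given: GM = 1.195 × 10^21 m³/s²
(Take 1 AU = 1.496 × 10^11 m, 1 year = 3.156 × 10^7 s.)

Convert to SI: v = 86.73 AU/year = 411116 m/s.
For a circular orbit, v² = GM / r, so r = GM / v².
r = 1.195e+21 / (411116)² m ≈ 7.07e+09 m = 0.04726 AU.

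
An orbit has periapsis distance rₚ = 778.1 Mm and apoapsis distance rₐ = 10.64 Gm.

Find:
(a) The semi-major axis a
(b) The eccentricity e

Convert to SI: rₚ = 778.1 Mm = 7.781e+08 m; rₐ = 10.64 Gm = 1.064e+10 m.
(a) a = (rₚ + rₐ) / 2 = (7.781e+08 + 1.064e+10) / 2 ≈ 5.709e+09 m = 5.709 Gm.
(b) e = (rₐ − rₚ) / (rₐ + rₚ) = (1.064e+10 − 7.781e+08) / (1.064e+10 + 7.781e+08) ≈ 0.8637.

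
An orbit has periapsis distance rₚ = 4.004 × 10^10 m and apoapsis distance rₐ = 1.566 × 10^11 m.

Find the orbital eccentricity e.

e = (rₐ − rₚ) / (rₐ + rₚ).
e = (1.566e+11 − 4.004e+10) / (1.566e+11 + 4.004e+10) = 1.1656e+11 / 1.9664e+11 ≈ 0.5928.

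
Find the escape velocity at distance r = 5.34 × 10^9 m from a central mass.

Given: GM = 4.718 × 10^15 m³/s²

Escape velocity comes from setting total energy to zero: ½v² − GM/r = 0 ⇒ v_esc = √(2GM / r).
v_esc = √(2 · 4.718e+15 / 5.34e+09) m/s ≈ 1329 m/s = 1.329 km/s.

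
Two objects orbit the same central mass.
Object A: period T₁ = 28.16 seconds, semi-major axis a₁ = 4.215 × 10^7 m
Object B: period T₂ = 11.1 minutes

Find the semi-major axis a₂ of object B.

Convert to SI: T₂ = 11.1 minutes = 666 s.
Kepler's third law: (T₁/T₂)² = (a₁/a₂)³ ⇒ a₂ = a₁ · (T₂/T₁)^(2/3).
T₂/T₁ = 666 / 28.16 = 23.6506.
a₂ = 4.215e+07 · (23.6506)^(2/3) m ≈ 3.473e+08 m = 3.473 × 10^8 m.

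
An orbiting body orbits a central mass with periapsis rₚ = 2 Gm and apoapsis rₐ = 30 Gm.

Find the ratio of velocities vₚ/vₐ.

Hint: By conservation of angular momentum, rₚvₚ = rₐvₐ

Convert to SI: rₚ = 2 Gm = 2e+09 m; rₐ = 30 Gm = 3e+10 m.
Conservation of angular momentum gives rₚvₚ = rₐvₐ, so vₚ/vₐ = rₐ/rₚ.
vₚ/vₐ = 3e+10 / 2e+09 ≈ 15.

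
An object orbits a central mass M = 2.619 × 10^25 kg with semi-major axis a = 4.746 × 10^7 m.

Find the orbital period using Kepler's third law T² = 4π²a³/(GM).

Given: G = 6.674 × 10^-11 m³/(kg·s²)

GM = G · M = 6.674e-11 · 2.619e+25 = 1.74792e+15 m³/s².
Kepler's third law: T = 2π √(a³ / GM).
Substituting a = 4.746e+07 m and GM = 1.74792e+15 m³/s²:
T = 2π √((4.746e+07)³ / 1.74792e+15) s
T ≈ 4.914e+04 s = 13.65 hours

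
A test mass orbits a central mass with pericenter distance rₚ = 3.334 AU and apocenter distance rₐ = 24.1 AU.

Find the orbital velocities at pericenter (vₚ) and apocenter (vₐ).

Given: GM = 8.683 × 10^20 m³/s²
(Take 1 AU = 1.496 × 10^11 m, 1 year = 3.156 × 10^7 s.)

Convert to SI: rₚ = 3.334 AU = 4.98766e+11 m; rₐ = 24.1 AU = 3.60536e+12 m.
Use the vis-viva equation v² = GM(2/r − 1/a) with a = (rₚ + rₐ)/2 = (4.98766e+11 + 3.60536e+12)/2 = 2.05206e+12 m.
vₚ = √(GM · (2/rₚ − 1/a)) = √(8.683e+20 · (2/4.98766e+11 − 1/2.05206e+12)) m/s ≈ 5.531e+04 m/s = 11.67 AU/year.
vₐ = √(GM · (2/rₐ − 1/a)) = √(8.683e+20 · (2/3.60536e+12 − 1/2.05206e+12)) m/s ≈ 7651 m/s = 1.614 AU/year.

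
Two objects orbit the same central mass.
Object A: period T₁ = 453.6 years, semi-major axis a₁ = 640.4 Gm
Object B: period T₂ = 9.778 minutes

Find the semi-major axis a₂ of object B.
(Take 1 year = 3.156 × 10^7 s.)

Convert to SI: T₁ = 453.6 years = 1.43156e+10 s; a₁ = 640.4 Gm = 6.404e+11 m; T₂ = 9.778 minutes = 586.68 s.
Kepler's third law: (T₁/T₂)² = (a₁/a₂)³ ⇒ a₂ = a₁ · (T₂/T₁)^(2/3).
T₂/T₁ = 586.68 / 1.43156e+10 = 4.09818e-08.
a₂ = 6.404e+11 · (4.09818e-08)^(2/3) m ≈ 7.612e+06 m = 7.612 Mm.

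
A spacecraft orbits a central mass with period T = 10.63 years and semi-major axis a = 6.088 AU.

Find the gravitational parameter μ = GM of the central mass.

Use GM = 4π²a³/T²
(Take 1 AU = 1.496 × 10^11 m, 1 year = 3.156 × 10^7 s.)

Convert to SI: T = 10.63 years = 3.35483e+08 s; a = 6.088 AU = 9.10765e+11 m.
GM = 4π² · a³ / T².
GM = 4π² · (9.10765e+11)³ / (3.35483e+08)² m³/s² ≈ 2.65e+20 m³/s² = 2.65 × 10^20 m³/s².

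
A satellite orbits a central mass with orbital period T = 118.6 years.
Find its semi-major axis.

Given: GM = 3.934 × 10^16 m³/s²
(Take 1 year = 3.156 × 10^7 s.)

Convert to SI: T = 118.6 years = 3.74302e+09 s.
Invert Kepler's third law: a = (GM · T² / (4π²))^(1/3).
Substituting T = 3.74302e+09 s and GM = 3.934e+16 m³/s²:
a = (3.934e+16 · (3.74302e+09)² / (4π²))^(1/3) m
a ≈ 2.408e+11 m = 2.408 × 10^11 m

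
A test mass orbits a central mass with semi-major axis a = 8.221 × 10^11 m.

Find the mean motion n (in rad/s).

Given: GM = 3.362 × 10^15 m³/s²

n = √(GM / a³).
n = √(3.362e+15 / (8.221e+11)³) rad/s ≈ 7.779e-11 rad/s.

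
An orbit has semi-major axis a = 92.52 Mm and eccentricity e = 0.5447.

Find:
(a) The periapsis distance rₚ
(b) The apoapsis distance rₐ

Convert to SI: a = 92.52 Mm = 9.252e+07 m.
(a) rₚ = a(1 − e) = 9.252e+07 · (1 − 0.5447) = 9.252e+07 · 0.4553 ≈ 4.212e+07 m = 42.12 Mm.
(b) rₐ = a(1 + e) = 9.252e+07 · (1 + 0.5447) = 9.252e+07 · 1.5447 ≈ 1.429e+08 m = 142.9 Mm.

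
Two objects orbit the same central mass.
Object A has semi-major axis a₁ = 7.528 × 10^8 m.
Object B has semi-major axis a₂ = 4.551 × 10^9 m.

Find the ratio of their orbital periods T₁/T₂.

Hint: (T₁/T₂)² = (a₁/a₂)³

From Kepler's third law, (T₁/T₂)² = (a₁/a₂)³, so T₁/T₂ = (a₁/a₂)^(3/2).
a₁/a₂ = 7.528e+08 / 4.551e+09 = 0.165414.
T₁/T₂ = (0.165414)^(3/2) ≈ 0.06728.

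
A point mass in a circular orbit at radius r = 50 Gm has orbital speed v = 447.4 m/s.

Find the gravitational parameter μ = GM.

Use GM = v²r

Convert to SI: r = 50 Gm = 5e+10 m.
For a circular orbit v² = GM/r, so GM = v² · r.
GM = (447.4)² · 5e+10 m³/s² ≈ 1.001e+16 m³/s² = 1.001 × 10^16 m³/s².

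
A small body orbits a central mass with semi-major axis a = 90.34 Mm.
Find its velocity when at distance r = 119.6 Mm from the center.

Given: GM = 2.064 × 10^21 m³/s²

Convert to SI: a = 90.34 Mm = 9.034e+07 m; r = 119.6 Mm = 1.196e+08 m.
Vis-viva: v = √(GM · (2/r − 1/a)).
2/r − 1/a = 2/1.196e+08 − 1/9.034e+07 = 5.65311e-09 m⁻¹.
v = √(2.064e+21 · 5.65311e-09) m/s ≈ 3.416e+06 m/s = 3416 km/s.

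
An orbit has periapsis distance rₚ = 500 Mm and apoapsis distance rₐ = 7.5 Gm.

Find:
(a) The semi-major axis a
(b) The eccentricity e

Convert to SI: rₚ = 500 Mm = 5e+08 m; rₐ = 7.5 Gm = 7.5e+09 m.
(a) a = (rₚ + rₐ) / 2 = (5e+08 + 7.5e+09) / 2 ≈ 4e+09 m = 4 Gm.
(b) e = (rₐ − rₚ) / (rₐ + rₚ) = (7.5e+09 − 5e+08) / (7.5e+09 + 5e+08) ≈ 0.875.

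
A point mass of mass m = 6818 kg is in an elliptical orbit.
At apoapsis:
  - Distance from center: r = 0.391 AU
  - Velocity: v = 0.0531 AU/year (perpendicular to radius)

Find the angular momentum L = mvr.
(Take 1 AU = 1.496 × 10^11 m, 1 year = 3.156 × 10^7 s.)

Convert to SI: r = 0.391 AU = 5.84936e+10 m; v = 0.0531 AU/year = 251.703 m/s.
Since v is perpendicular to r, L = m · v · r.
L = 6818 · 251.703 · 5.84936e+10 kg·m²/s ≈ 1.004e+17 kg·m²/s.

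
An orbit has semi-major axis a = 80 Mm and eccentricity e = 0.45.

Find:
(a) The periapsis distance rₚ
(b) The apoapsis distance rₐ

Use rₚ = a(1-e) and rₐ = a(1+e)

Convert to SI: a = 80 Mm = 8e+07 m.
(a) rₚ = a(1 − e) = 8e+07 · (1 − 0.45) = 8e+07 · 0.55 ≈ 4.4e+07 m = 44 Mm.
(b) rₐ = a(1 + e) = 8e+07 · (1 + 0.45) = 8e+07 · 1.45 ≈ 1.16e+08 m = 116 Mm.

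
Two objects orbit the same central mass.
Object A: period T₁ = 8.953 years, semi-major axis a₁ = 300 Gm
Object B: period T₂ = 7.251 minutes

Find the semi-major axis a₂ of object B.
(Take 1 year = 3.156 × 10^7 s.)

Convert to SI: T₁ = 8.953 years = 2.82557e+08 s; a₁ = 300 Gm = 3e+11 m; T₂ = 7.251 minutes = 435.06 s.
Kepler's third law: (T₁/T₂)² = (a₁/a₂)³ ⇒ a₂ = a₁ · (T₂/T₁)^(2/3).
T₂/T₁ = 435.06 / 2.82557e+08 = 1.53973e-06.
a₂ = 3e+11 · (1.53973e-06)^(2/3) m ≈ 4e+07 m = 40 Mm.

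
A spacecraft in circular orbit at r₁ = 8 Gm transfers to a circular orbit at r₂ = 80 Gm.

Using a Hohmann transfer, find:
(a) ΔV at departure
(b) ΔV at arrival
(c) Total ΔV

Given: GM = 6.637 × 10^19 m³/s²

Convert to SI: r₁ = 8 Gm = 8e+09 m; r₂ = 80 Gm = 8e+10 m.
Transfer semi-major axis: a_t = (r₁ + r₂)/2 = (8e+09 + 8e+10)/2 = 4.4e+10 m.
Circular speeds: v₁ = √(GM/r₁) = 91083.8 m/s, v₂ = √(GM/r₂) = 28803.2 m/s.
Transfer speeds (vis-viva v² = GM(2/r − 1/a_t)): v₁ᵗ = 122817 m/s, v₂ᵗ = 12281.7 m/s.
(a) ΔV₁ = |v₁ᵗ − v₁| ≈ 3.173e+04 m/s = 31.73 km/s.
(b) ΔV₂ = |v₂ − v₂ᵗ| ≈ 1.652e+04 m/s = 16.52 km/s.
(c) ΔV_total = ΔV₁ + ΔV₂ ≈ 4.826e+04 m/s = 48.26 km/s.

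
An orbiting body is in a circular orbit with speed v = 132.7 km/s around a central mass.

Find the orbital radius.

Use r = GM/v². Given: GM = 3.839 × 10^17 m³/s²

Convert to SI: v = 132.7 km/s = 132700 m/s.
For a circular orbit, v² = GM / r, so r = GM / v².
r = 3.839e+17 / (132700)² m ≈ 2.18e+07 m = 21.8 Mm.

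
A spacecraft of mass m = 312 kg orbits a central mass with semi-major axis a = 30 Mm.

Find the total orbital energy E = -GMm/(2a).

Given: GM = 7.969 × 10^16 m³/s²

Convert to SI: a = 30 Mm = 3e+07 m.
E = −GMm / (2a).
E = −7.969e+16 · 312 / (2 · 3e+07) J ≈ -4.144e+11 J = -414.4 GJ.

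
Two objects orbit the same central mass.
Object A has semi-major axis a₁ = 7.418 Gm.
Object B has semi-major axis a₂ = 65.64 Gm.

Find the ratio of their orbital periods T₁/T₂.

Convert to SI: a₁ = 7.418 Gm = 7.418e+09 m; a₂ = 65.64 Gm = 6.564e+10 m.
From Kepler's third law, (T₁/T₂)² = (a₁/a₂)³, so T₁/T₂ = (a₁/a₂)^(3/2).
a₁/a₂ = 7.418e+09 / 6.564e+10 = 0.11301.
T₁/T₂ = (0.11301)^(3/2) ≈ 0.03799.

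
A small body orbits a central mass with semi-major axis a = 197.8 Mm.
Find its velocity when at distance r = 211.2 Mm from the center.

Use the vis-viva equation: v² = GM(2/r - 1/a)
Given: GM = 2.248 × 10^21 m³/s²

Convert to SI: a = 197.8 Mm = 1.978e+08 m; r = 211.2 Mm = 2.112e+08 m.
Vis-viva: v = √(GM · (2/r − 1/a)).
2/r − 1/a = 2/2.112e+08 − 1/1.978e+08 = 4.41409e-09 m⁻¹.
v = √(2.248e+21 · 4.41409e-09) m/s ≈ 3.15e+06 m/s = 3150 km/s.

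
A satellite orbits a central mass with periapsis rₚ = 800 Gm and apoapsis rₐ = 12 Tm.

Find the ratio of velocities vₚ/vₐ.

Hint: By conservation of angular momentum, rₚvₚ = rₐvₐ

Convert to SI: rₚ = 800 Gm = 8e+11 m; rₐ = 12 Tm = 1.2e+13 m.
Conservation of angular momentum gives rₚvₚ = rₐvₐ, so vₚ/vₐ = rₐ/rₚ.
vₚ/vₐ = 1.2e+13 / 8e+11 ≈ 15.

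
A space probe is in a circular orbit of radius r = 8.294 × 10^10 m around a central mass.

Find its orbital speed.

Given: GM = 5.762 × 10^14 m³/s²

For a circular orbit, gravity supplies the centripetal force, so v = √(GM / r).
v = √(5.762e+14 / 8.294e+10) m/s ≈ 83.35 m/s = 83.35 m/s.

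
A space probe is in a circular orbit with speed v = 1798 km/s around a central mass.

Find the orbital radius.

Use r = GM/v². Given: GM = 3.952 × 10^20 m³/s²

Convert to SI: v = 1798 km/s = 1.798e+06 m/s.
For a circular orbit, v² = GM / r, so r = GM / v².
r = 3.952e+20 / (1.798e+06)² m ≈ 1.222e+08 m = 1.222 × 10^8 m.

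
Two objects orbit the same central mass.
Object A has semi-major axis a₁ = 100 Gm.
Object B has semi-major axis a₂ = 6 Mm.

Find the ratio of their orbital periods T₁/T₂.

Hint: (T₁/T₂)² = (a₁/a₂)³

Convert to SI: a₁ = 100 Gm = 1e+11 m; a₂ = 6 Mm = 6e+06 m.
From Kepler's third law, (T₁/T₂)² = (a₁/a₂)³, so T₁/T₂ = (a₁/a₂)^(3/2).
a₁/a₂ = 1e+11 / 6e+06 = 16666.7.
T₁/T₂ = (16666.7)^(3/2) ≈ 2.152e+06.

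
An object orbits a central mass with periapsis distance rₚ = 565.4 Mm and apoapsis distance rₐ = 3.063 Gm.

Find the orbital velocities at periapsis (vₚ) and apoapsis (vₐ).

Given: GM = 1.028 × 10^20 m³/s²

Convert to SI: rₚ = 565.4 Mm = 5.654e+08 m; rₐ = 3.063 Gm = 3.063e+09 m.
Use the vis-viva equation v² = GM(2/r − 1/a) with a = (rₚ + rₐ)/2 = (5.654e+08 + 3.063e+09)/2 = 1.8142e+09 m.
vₚ = √(GM · (2/rₚ − 1/a)) = √(1.028e+20 · (2/5.654e+08 − 1/1.8142e+09)) m/s ≈ 5.541e+05 m/s = 554.1 km/s.
vₐ = √(GM · (2/rₐ − 1/a)) = √(1.028e+20 · (2/3.063e+09 − 1/1.8142e+09)) m/s ≈ 1.023e+05 m/s = 102.3 km/s.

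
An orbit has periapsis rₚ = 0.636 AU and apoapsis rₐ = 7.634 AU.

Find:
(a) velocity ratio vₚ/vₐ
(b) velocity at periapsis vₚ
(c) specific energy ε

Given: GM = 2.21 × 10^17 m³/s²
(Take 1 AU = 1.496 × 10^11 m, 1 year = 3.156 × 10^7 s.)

Convert to SI: rₚ = 0.636 AU = 9.51456e+10 m; rₐ = 7.634 AU = 1.14205e+12 m.
(a) Conservation of angular momentum (rₚvₚ = rₐvₐ) gives vₚ/vₐ = rₐ/rₚ = 1.14205e+12/9.51456e+10 ≈ 12
(b) With a = (rₚ + rₐ)/2 = 6.18596e+11 m, vₚ = √(GM (2/rₚ − 1/a)) = √(2.21e+17 · (2/9.51456e+10 − 1/6.18596e+11)) m/s ≈ 2071 m/s
(c) With a = (rₚ + rₐ)/2 = 6.18596e+11 m, ε = −GM/(2a) = −2.21e+17/(2 · 6.18596e+11) J/kg ≈ -1.786e+05 J/kg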